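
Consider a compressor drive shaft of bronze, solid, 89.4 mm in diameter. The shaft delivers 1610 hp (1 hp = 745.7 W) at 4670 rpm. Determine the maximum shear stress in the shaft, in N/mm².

ω = 2π·4670/60 = 489.0 rad/s, so T = P/ω = 1610×745.7 / 489.0 = 2455 N·m.
J = πd⁴/32 = π(0.0894)⁴/32 = 6.271×10^-6 m⁴.
τ_max = T·r/J = 2455 × 0.0447 / 6.271×10^-6 = 1.750×10^7 Pa.

17.5 N/mm²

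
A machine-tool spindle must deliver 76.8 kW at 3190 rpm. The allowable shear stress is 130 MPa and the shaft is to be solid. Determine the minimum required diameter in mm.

20.8 mm

ω = 2π·3190/60 = 334.1 rad/s, so T = P/ω = 76.8×10³ / 334.1 = 229.9 N·m.
For a solid shaft τ_max = 16T/(πd³), so d = (16T/(π τ_allow))^(1/3) = (16·229.9/(π·1.30×10^8))^(1/3) = 0.02081 m.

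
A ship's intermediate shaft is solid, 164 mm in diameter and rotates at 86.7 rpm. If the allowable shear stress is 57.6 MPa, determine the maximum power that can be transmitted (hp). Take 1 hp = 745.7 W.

J = πd⁴/32 = π(0.164)⁴/32 = 7.102×10^-5 m⁴.
T_max = τ_allow·J/r = 5.76×10^7 × 7.102×10^-5 / 0.0820 = 49890 N·m.
ω = 2π·86.7/60 = 9.079 rad/s, so P_max = T_max·ω = 4.529×10^5 W.

607 hp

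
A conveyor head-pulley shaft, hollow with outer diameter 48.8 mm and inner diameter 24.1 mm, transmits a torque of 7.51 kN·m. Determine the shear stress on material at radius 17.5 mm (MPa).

J = π(d_o⁴ − d_i⁴)/32 = π(0.0488⁴ − 0.0241⁴)/32 = 5.237×10^-7 m⁴.
Shear stress varies linearly with radius: τ = T·r/J = 7510 × 0.0175 / 5.237×10^-7 = 2.510×10^8 Pa.

251 MPa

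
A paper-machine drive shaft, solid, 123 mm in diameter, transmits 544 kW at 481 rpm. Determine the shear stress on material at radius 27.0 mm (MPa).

13.0 MPa

ω = 2π·481/60 = 50.37 rad/s, so T = P/ω = 544×10³ / 50.37 = 10800 N·m.
J = πd⁴/32 = π(0.123)⁴/32 = 2.247×10^-5 m⁴.
Shear stress varies linearly with radius: τ = T·r/J = 10800 × 0.0270 / 2.247×10^-5 = 1.298×10^7 Pa.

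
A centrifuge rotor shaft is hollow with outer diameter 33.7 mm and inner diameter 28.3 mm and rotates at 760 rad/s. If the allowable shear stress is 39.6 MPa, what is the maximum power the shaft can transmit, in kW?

J = π(d_o⁴ − d_i⁴)/32 = π(0.0337⁴ − 0.0283⁴)/32 = 6.365×10^-8 m⁴.
T_max = τ_allow·J/r = 3.96×10^7 × 6.365×10^-8 / 0.0169 = 149.6 N·m.
ω = 760 rad/s, so P_max = T_max·ω = 1.137×10^5 W.

114 kW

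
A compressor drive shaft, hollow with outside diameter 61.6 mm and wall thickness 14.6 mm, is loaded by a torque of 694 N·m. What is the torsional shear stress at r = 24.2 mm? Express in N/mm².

J = π(d_o⁴ − d_i⁴)/32 = π(0.0616⁴ − 0.0324⁴)/32 = 1.305×10^-6 m⁴.
Shear stress varies linearly with radius: τ = T·r/J = 694.0 × 0.0242 / 1.305×10^-6 = 1.287×10^7 Pa.

12.9 N/mm²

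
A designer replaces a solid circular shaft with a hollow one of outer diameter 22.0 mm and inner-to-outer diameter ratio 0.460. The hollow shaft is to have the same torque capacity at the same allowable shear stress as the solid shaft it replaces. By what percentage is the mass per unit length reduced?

18.7 %

Equal τ_max and T ⇒ the solid shaft needs d_s³ = d_o³(1−k⁴), so d_s = 22.0·(1−0.460⁴)^(1/3) = 21.67 mm.
Area ratio A_h/A_s = d_o²(1−k²)/d_s² = (1−k²)/(1−k⁴)^(2/3) = 0.8128.
Mass saving = 1 − 0.8128 = 18.7 %.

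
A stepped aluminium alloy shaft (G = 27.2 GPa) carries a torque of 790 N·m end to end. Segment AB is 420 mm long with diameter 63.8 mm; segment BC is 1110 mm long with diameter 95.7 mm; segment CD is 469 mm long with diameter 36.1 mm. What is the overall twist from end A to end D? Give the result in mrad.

J_AB = π(0.0638)⁴/32 = 1.63×10^-6 m⁴; J_BC = π(0.0957)⁴/32 = 8.23×10^-6 m⁴; J_CD = π(0.0361)⁴/32 = 1.67×10^-7 m⁴.
θ = (T/G)·Σ L_i/J_i = (790.0/27.2×10⁹)·(0.420/1.63×10^-6 + 1.11/8.23×10^-6 + 0.469/1.67×10^-7) = 0.09311 rad.

93.1 mrad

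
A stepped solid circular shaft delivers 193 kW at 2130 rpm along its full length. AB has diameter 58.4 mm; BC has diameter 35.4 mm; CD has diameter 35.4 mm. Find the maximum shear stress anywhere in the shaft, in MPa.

ω = 2π·2130/60 = 223.1 rad/s, so T = P/ω = 193×10³ / 223.1 = 865.3 N·m.
Under the same torque, τ_max = 16T/(πd³) is largest where d is smallest — segment BC (d = 35.4 mm).
τ_max = 16·865.3/(π·(0.0354)³) = 9.934×10^7 Pa.

99.3 MPa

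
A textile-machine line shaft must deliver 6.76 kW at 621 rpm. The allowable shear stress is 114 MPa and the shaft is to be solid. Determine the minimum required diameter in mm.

ω = 2π·621/60 = 65.03 rad/s, so T = P/ω = 6.76×10³ / 65.03 = 104.0 N·m.
For a solid shaft τ_max = 16T/(πd³), so d = (16T/(π τ_allow))^(1/3) = (16·104.0/(π·1.14×10^8))^(1/3) = 0.01668 m.

16.7 mm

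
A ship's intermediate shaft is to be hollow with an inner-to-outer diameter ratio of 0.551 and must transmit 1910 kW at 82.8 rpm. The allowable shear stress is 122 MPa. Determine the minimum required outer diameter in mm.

ω = 2π·82.8/60 = 8.671 rad/s, so T = P/ω = 1910×10³ / 8.671 = 220300 N·m.
For a hollow shaft with d_i/d_o = 0.551: τ_max = 16T/(π d_o³ (1−k⁴)), so d_o = [16T/(π τ_allow (1−k⁴))]^(1/3) = [16·220300/(π·1.22×10^8·0.9078)]^(1/3) = 0.2164 m.

216 mm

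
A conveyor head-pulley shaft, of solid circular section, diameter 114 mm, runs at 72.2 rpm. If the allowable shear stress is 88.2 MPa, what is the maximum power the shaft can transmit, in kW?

J = πd⁴/32 = π(0.114)⁴/32 = 1.658×10^-5 m⁴.
T_max = τ_allow·J/r = 8.82×10^7 × 1.658×10^-5 / 0.0570 = 25660 N·m.
ω = 2π·72.2/60 = 7.561 rad/s, so P_max = T_max·ω = 1.940×10^5 W.

194 kW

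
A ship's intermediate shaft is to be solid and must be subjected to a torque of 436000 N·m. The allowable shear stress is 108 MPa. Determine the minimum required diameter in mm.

For a solid shaft τ_max = 16T/(πd³), so d = (16T/(π τ_allow))^(1/3) = (16·436000/(π·1.08×10^8))^(1/3) = 0.2740 m.

274 mm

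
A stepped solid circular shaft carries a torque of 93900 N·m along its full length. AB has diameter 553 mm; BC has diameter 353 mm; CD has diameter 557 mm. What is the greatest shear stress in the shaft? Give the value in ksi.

1.58 ksi

Under the same torque, τ_max = 16T/(πd³) is largest where d is smallest — segment BC (d = 353 mm).
τ_max = 16·93900/(π·(0.353)³) = 1.087×10^7 Pa.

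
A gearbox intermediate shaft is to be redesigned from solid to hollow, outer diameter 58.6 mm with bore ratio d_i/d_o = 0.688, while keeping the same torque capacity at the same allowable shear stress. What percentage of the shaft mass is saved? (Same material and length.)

Equal τ_max and T ⇒ the solid shaft needs d_s³ = d_o³(1−k⁴), so d_s = 58.6·(1−0.688⁴)^(1/3) = 53.85 mm.
Area ratio A_h/A_s = d_o²(1−k²)/d_s² = (1−k²)/(1−k⁴)^(2/3) = 0.6237.
Mass saving = 1 − 0.6237 = 37.6 %.

37.6 %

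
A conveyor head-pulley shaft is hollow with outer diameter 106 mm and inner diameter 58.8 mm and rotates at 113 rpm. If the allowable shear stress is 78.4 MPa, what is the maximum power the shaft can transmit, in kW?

196 kW

J = π(d_o⁴ − d_i⁴)/32 = π(0.106⁴ − 0.0588⁴)/32 = 1.122×10^-5 m⁴.
T_max = τ_allow·J/r = 7.84×10^7 × 1.122×10^-5 / 0.0530 = 16600 N·m.
ω = 2π·113/60 = 11.83 rad/s, so P_max = T_max·ω = 1.964×10^5 W.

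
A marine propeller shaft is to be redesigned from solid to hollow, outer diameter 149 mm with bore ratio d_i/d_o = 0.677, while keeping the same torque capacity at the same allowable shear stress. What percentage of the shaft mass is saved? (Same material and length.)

36.6 %

Equal τ_max and T ⇒ the solid shaft needs d_s³ = d_o³(1−k⁴), so d_s = 149·(1−0.677⁴)^(1/3) = 137.7 mm.
Area ratio A_h/A_s = d_o²(1−k²)/d_s² = (1−k²)/(1−k⁴)^(2/3) = 0.6339.
Mass saving = 1 − 0.6339 = 36.6 %.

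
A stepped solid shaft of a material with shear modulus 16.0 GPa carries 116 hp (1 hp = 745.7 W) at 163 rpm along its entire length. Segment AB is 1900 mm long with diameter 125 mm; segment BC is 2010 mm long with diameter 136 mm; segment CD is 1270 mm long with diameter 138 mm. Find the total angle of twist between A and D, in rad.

0.0554 rad

ω = 2π·163/60 = 17.07 rad/s, so T = P/ω = 116×745.7 / 17.07 = 5068 N·m.
J_AB = π(0.125)⁴/32 = 2.40×10^-5 m⁴; J_BC = π(0.136)⁴/32 = 3.36×10^-5 m⁴; J_CD = π(0.138)⁴/32 = 3.56×10^-5 m⁴.
θ = (T/G)·Σ L_i/J_i = (5068/16.0×10⁹)·(1.90/2.40×10^-5 + 2.01/3.36×10^-5 + 1.27/3.56×10^-5) = 0.05536 rad.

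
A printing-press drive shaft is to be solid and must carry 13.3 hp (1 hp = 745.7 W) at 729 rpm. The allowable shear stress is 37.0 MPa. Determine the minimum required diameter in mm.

26.2 mm

ω = 2π·729/60 = 76.34 rad/s, so T = P/ω = 13.3×745.7 / 76.34 = 129.9 N·m.
For a solid shaft τ_max = 16T/(πd³), so d = (16T/(π τ_allow))^(1/3) = (16·129.9/(π·3.70×10^7))^(1/3) = 0.02615 m.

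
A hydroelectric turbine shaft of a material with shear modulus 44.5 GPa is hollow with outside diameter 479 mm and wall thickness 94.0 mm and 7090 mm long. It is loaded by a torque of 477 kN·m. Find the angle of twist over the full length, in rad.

0.0170 rad

J = π(d_o⁴ − d_i⁴)/32 = π(0.479⁴ − 0.291⁴)/32 = 4.464×10^-3 m⁴.
θ = T·L/(G·J) = 477000 × 7.09 / (44.5×10⁹ × 4.464×10^-3) = 0.01702 rad.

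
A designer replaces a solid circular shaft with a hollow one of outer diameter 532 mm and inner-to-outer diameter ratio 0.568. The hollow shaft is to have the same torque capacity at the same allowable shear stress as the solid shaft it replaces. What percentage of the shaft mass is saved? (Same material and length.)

Equal τ_max and T ⇒ the solid shaft needs d_s³ = d_o³(1−k⁴), so d_s = 532·(1−0.568⁴)^(1/3) = 512.9 mm.
Area ratio A_h/A_s = d_o²(1−k²)/d_s² = (1−k²)/(1−k⁴)^(2/3) = 0.7289.
Mass saving = 1 − 0.7289 = 27.1 %.

27.1 %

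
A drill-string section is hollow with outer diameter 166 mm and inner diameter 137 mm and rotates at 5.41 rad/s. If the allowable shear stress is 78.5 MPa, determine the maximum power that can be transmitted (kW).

J = π(d_o⁴ − d_i⁴)/32 = π(0.166⁴ − 0.137⁴)/32 = 3.996×10^-5 m⁴.
T_max = τ_allow·J/r = 7.85×10^7 × 3.996×10^-5 / 0.0830 = 37800 N·m.
ω = 5.41 rad/s, so P_max = T_max·ω = 2.045×10^5 W.

204 kW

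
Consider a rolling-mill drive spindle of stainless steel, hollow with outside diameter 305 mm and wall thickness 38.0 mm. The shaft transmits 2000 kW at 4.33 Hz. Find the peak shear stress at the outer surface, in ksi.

2.81 ksi

ω = 2π·4.33 = 27.21 rad/s, so T = P/ω = 2000×10³ / 27.21 = 73510 N·m.
J = π(d_o⁴ − d_i⁴)/32 = π(0.305⁴ − 0.229⁴)/32 = 5.796×10^-4 m⁴.
τ_max = T·r/J = 73510 × 0.152 / 5.796×10^-4 = 1.934×10^7 Pa.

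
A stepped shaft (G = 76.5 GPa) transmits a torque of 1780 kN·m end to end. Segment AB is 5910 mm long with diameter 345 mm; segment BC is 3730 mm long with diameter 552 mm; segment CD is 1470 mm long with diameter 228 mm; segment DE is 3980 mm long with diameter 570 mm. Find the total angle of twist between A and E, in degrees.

J_AB = π(0.345)⁴/32 = 1.39×10^-3 m⁴; J_BC = π(0.552)⁴/32 = 9.11×10^-3 m⁴; J_CD = π(0.228)⁴/32 = 2.65×10^-4 m⁴; J_DE = π(0.570)⁴/32 = 0.0104 m⁴.
θ = (T/G)·Σ L_i/J_i = (1.780e6/76.5×10⁹)·(5.91/1.39×10^-3 + 3.73/9.11×10^-3 + 1.47/2.65×10^-4 + 3.98/0.0104) = 0.2463 rad.

14.1°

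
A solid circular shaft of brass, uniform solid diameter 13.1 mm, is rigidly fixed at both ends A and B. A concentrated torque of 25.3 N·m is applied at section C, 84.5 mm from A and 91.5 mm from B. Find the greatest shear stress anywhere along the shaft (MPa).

With uniform GJ and both ends fixed, compatibility θ_AC = θ_CB gives T_A·a = T_B·b, together with T_A + T_B = T₀.
T_A = T₀·b/(a+b) = 25.30·91.5/176.0 = 13.15 N·m; T_B = 12.15 N·m.
τ in each portion: τ_AC = 2.98×10^7 Pa, τ_CB = 2.75×10^7 Pa; maximum is in AC.
τ_max = T_AC·r/J = 13.15·0.00655/2.89×10^-9 = 2.980×10^7 Pa.

29.8 MPa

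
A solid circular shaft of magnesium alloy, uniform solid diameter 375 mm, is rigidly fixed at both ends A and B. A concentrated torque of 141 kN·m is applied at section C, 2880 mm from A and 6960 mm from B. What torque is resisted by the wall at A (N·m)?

With uniform GJ and both ends fixed, compatibility θ_AC = θ_CB gives T_A·a = T_B·b, together with T_A + T_B = T₀.
T_A = T₀·b/(a+b) = 141000·6960/9840 = 99730 N·m; T_B = 41270 N·m.

99700 N·m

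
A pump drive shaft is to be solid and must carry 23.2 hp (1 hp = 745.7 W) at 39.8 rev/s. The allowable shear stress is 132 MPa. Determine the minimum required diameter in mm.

ω = 2π·39.8 = 250.1 rad/s, so T = P/ω = 23.2×745.7 / 250.1 = 69.18 N·m.
For a solid shaft τ_max = 16T/(πd³), so d = (16T/(π τ_allow))^(1/3) = (16·69.18/(π·1.32×10^8))^(1/3) = 0.01387 m.

13.9 mm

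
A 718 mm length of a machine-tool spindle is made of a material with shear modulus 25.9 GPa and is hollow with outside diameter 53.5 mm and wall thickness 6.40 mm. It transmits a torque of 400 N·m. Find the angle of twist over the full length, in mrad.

J = π(d_o⁴ − d_i⁴)/32 = π(0.0535⁴ − 0.0407⁴)/32 = 5.349×10^-7 m⁴.
θ = T·L/(G·J) = 400.0 × 0.718 / (25.9×10⁹ × 5.349×10^-7) = 0.02073 rad.

20.7 mrad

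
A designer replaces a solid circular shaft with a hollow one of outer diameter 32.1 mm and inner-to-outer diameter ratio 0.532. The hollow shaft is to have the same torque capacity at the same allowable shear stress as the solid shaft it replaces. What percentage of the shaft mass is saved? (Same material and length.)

Equal τ_max and T ⇒ the solid shaft needs d_s³ = d_o³(1−k⁴), so d_s = 32.1·(1−0.532⁴)^(1/3) = 31.22 mm.
Area ratio A_h/A_s = d_o²(1−k²)/d_s² = (1−k²)/(1−k⁴)^(2/3) = 0.7580.
Mass saving = 1 − 0.7580 = 24.2 %.

24.2 %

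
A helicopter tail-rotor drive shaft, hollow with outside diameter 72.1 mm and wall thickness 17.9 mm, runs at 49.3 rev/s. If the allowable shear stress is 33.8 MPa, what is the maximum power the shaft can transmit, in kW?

721 kW

J = π(d_o⁴ − d_i⁴)/32 = π(0.0721⁴ − 0.0363⁴)/32 = 2.483×10^-6 m⁴.
T_max = τ_allow·J/r = 3.38×10^7 × 2.483×10^-6 / 0.0360 = 2328 N·m.
ω = 2π·49.3 = 309.8 rad/s, so P_max = T_max·ω = 7.210×10^5 W.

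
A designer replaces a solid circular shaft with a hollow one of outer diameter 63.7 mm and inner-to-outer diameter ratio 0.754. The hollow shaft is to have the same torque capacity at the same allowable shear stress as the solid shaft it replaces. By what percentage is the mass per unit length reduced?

44.0 %

Equal τ_max and T ⇒ the solid shaft needs d_s³ = d_o³(1−k⁴), so d_s = 63.7·(1−0.754⁴)^(1/3) = 55.93 mm.
Area ratio A_h/A_s = d_o²(1−k²)/d_s² = (1−k²)/(1−k⁴)^(2/3) = 0.5598.
Mass saving = 1 − 0.5598 = 44.0 %.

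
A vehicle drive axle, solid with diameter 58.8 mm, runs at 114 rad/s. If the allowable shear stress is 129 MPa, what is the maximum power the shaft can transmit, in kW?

J = πd⁴/32 = π(0.0588)⁴/32 = 1.174×10^-6 m⁴.
T_max = τ_allow·J/r = 1.29×10^8 × 1.174×10^-6 / 0.0294 = 5149 N·m.
ω = 114 rad/s, so P_max = T_max·ω = 5.870×10^5 W.

587 kW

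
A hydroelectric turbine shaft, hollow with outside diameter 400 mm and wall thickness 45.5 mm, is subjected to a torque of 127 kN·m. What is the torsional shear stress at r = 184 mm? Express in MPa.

J = π(d_o⁴ − d_i⁴)/32 = π(0.400⁴ − 0.309⁴)/32 = 1.618×10^-3 m⁴.
Shear stress varies linearly with radius: τ = T·r/J = 127000 × 0.184 / 1.618×10^-3 = 1.444×10^7 Pa.

14.4 MPa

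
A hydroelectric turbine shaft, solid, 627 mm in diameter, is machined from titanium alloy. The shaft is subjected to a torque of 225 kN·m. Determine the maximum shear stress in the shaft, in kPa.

4650 kPa

J = πd⁴/32 = π(0.627)⁴/32 = 0.01517 m⁴.
τ_max = T·r/J = 225000 × 0.314 / 0.01517 = 4.649×10^6 Pa.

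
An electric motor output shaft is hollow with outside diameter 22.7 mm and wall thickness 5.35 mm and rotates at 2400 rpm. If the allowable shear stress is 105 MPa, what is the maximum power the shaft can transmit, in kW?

J = π(d_o⁴ − d_i⁴)/32 = π(0.0227⁴ − 0.0120⁴)/32 = 2.403×10^-8 m⁴.
T_max = τ_allow·J/r = 1.05×10^8 × 2.403×10^-8 / 0.0113 = 222.3 N·m.
ω = 2π·2400/60 = 251.3 rad/s, so P_max = T_max·ω = 5.588×10^4 W.

55.9 kW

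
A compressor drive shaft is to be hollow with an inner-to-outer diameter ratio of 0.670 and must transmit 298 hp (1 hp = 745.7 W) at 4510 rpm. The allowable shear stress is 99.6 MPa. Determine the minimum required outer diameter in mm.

ω = 2π·4510/60 = 472.3 rad/s, so T = P/ω = 298×745.7 / 472.3 = 470.5 N·m.
For a hollow shaft with d_i/d_o = 0.670: τ_max = 16T/(π d_o³ (1−k⁴)), so d_o = [16T/(π τ_allow (1−k⁴))]^(1/3) = [16·470.5/(π·9.96×10^7·0.7985)]^(1/3) = 0.03112 m.

31.1 mm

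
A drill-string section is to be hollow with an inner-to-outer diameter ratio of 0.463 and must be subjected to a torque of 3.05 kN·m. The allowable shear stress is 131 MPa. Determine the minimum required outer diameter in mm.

49.9 mm

For a hollow shaft with d_i/d_o = 0.463: τ_max = 16T/(π d_o³ (1−k⁴)), so d_o = [16T/(π τ_allow (1−k⁴))]^(1/3) = [16·3050/(π·1.31×10^8·0.9540)]^(1/3) = 0.04990 m.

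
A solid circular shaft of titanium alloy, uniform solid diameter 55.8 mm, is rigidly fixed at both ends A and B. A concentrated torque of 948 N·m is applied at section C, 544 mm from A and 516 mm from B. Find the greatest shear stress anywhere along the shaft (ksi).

2.07 ksi

With uniform GJ and both ends fixed, compatibility θ_AC = θ_CB gives T_A·a = T_B·b, together with T_A + T_B = T₀.
T_A = T₀·b/(a+b) = 948.0·516/1060 = 461.5 N·m; T_B = 486.5 N·m.
τ in each portion: τ_AC = 1.35×10^7 Pa, τ_CB = 1.43×10^7 Pa; maximum is in CB.
τ_max = T_CB·r/J = 486.5·0.0279/9.52×10^-7 = 1.426×10^7 Pa.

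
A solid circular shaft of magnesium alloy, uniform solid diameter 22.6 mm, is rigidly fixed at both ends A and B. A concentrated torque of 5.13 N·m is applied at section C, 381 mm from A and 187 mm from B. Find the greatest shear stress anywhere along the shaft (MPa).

1.52 MPa

With uniform GJ and both ends fixed, compatibility θ_AC = θ_CB gives T_A·a = T_B·b, together with T_A + T_B = T₀.
T_A = T₀·b/(a+b) = 5.130·187/568.0 = 1.689 N·m; T_B = 3.441 N·m.
τ in each portion: τ_AC = 7.45×10^5 Pa, τ_CB = 1.52×10^6 Pa; maximum is in CB.
τ_max = T_CB·r/J = 3.441·0.0113/2.56×10^-8 = 1.518×10^6 Pa.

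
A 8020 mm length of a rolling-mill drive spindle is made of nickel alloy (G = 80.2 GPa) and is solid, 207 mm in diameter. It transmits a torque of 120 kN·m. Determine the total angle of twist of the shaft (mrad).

66.6 mrad

J = πd⁴/32 = π(0.207)⁴/32 = 1.803×10^-4 m⁴.
θ = T·L/(G·J) = 120000 × 8.02 / (80.2×10⁹ × 1.803×10^-4) = 0.06657 rad.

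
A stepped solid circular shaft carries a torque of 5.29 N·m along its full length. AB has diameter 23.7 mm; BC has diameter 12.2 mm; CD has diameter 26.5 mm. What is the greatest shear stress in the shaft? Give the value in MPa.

14.8 MPa

Under the same torque, τ_max = 16T/(πd³) is largest where d is smallest — segment BC (d = 12.2 mm).
τ_max = 16·5.290/(π·(0.0122)³) = 1.484×10^7 Pa.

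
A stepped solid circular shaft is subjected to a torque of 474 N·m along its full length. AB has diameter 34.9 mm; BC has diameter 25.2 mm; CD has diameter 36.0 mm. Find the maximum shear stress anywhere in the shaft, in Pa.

1.51e8 Pa

Under the same torque, τ_max = 16T/(πd³) is largest where d is smallest — segment BC (d = 25.2 mm).
τ_max = 16·474.0/(π·(0.0252)³) = 1.509×10^8 Pa.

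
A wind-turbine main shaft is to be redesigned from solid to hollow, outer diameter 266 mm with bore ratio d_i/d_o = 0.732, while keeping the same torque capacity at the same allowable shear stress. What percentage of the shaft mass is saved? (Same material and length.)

41.8 %

Equal τ_max and T ⇒ the solid shaft needs d_s³ = d_o³(1−k⁴), so d_s = 266·(1−0.732⁴)^(1/3) = 237.6 mm.
Area ratio A_h/A_s = d_o²(1−k²)/d_s² = (1−k²)/(1−k⁴)^(2/3) = 0.5817.
Mass saving = 1 − 0.5817 = 41.8 %.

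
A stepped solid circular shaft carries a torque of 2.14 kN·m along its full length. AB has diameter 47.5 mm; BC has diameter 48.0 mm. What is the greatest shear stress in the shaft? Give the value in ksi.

14.7 ksi

Under the same torque, τ_max = 16T/(πd³) is largest where d is smallest — segment AB (d = 47.5 mm).
τ_max = 16·2140/(π·(0.0475)³) = 1.017×10^8 Pa.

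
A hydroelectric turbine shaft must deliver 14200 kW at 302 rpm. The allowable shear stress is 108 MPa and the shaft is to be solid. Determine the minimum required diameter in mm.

ω = 2π·302/60 = 31.63 rad/s, so T = P/ω = 14200×10³ / 31.63 = 449000 N·m.
For a solid shaft τ_max = 16T/(πd³), so d = (16T/(π τ_allow))^(1/3) = (16·449000/(π·1.08×10^8))^(1/3) = 0.2767 m.

277 mm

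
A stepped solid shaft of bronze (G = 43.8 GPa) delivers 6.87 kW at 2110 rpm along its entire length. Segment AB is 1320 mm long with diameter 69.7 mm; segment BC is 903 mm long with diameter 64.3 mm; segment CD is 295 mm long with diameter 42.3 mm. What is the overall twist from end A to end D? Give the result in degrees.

0.0832°

ω = 2π·2110/60 = 221.0 rad/s, so T = P/ω = 6.87×10³ / 221.0 = 31.09 N·m.
J_AB = π(0.0697)⁴/32 = 2.32×10^-6 m⁴; J_BC = π(0.0643)⁴/32 = 1.68×10^-6 m⁴; J_CD = π(0.0423)⁴/32 = 3.14×10^-7 m⁴.
θ = (T/G)·Σ L_i/J_i = (31.09/43.8×10⁹)·(1.32/2.32×10^-6 + 0.903/1.68×10^-6 + 0.295/3.14×10^-7) = 1.453×10^-3 rad.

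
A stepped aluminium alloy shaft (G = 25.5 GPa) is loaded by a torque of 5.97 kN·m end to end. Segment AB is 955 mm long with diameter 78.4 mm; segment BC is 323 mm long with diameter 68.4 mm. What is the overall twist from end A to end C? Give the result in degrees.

J_AB = π(0.0784)⁴/32 = 3.71×10^-6 m⁴; J_BC = π(0.0684)⁴/32 = 2.15×10^-6 m⁴.
θ = (T/G)·Σ L_i/J_i = (5970/25.5×10⁹)·(0.955/3.71×10^-6 + 0.323/2.15×10^-6) = 0.09547 rad.

5.47°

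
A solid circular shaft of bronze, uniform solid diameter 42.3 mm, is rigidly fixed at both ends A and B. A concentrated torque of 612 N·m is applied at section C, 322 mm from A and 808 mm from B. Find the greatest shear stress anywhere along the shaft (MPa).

With uniform GJ and both ends fixed, compatibility θ_AC = θ_CB gives T_A·a = T_B·b, together with T_A + T_B = T₀.
T_A = T₀·b/(a+b) = 612.0·808/1130 = 437.6 N·m; T_B = 174.4 N·m.
τ in each portion: τ_AC = 2.94×10^7 Pa, τ_CB = 1.17×10^7 Pa; maximum is in AC.
τ_max = T_AC·r/J = 437.6·0.0211/3.14×10^-7 = 2.945×10^7 Pa.

29.4 MPa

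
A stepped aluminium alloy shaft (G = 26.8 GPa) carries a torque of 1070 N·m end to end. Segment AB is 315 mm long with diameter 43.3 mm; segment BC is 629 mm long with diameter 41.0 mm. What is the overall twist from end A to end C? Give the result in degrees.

J_AB = π(0.0433)⁴/32 = 3.45×10^-7 m⁴; J_BC = π(0.0410)⁴/32 = 2.77×10^-7 m⁴.
θ = (T/G)·Σ L_i/J_i = (1070/26.8×10⁹)·(0.315/3.45×10^-7 + 0.629/2.77×10^-7) = 0.1270 rad.

7.27°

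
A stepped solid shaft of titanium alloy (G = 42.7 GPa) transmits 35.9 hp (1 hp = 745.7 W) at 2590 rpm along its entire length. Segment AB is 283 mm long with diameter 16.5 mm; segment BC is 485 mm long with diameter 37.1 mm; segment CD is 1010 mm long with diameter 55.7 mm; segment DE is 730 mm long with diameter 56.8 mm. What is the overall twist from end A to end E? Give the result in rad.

0.100 rad

ω = 2π·2590/60 = 271.2 rad/s, so T = P/ω = 35.9×745.7 / 271.2 = 98.70 N·m.
J_AB = π(0.0165)⁴/32 = 7.28×10^-9 m⁴; J_BC = π(0.0371)⁴/32 = 1.86×10^-7 m⁴; J_CD = π(0.0557)⁴/32 = 9.45×10^-7 m⁴; J_DE = π(0.0568)⁴/32 = 1.02×10^-6 m⁴.
θ = (T/G)·Σ L_i/J_i = (98.70/42.7×10⁹)·(0.283/7.28×10^-9 + 0.485/1.86×10^-7 + 1.01/9.45×10^-7 + 0.730/1.02×10^-6) = 0.1000 rad.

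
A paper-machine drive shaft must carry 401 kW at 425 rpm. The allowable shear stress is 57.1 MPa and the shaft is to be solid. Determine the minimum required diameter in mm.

ω = 2π·425/60 = 44.51 rad/s, so T = P/ω = 401×10³ / 44.51 = 9010 N·m.
For a solid shaft τ_max = 16T/(πd³), so d = (16T/(π τ_allow))^(1/3) = (16·9010/(π·5.71×10^7))^(1/3) = 0.09297 m.

93.0 mm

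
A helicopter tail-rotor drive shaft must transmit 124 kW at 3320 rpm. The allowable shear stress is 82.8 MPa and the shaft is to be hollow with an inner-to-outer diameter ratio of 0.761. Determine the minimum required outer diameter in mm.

32.1 mm

ω = 2π·3320/60 = 347.7 rad/s, so T = P/ω = 124×10³ / 347.7 = 356.7 N·m.
For a hollow shaft with d_i/d_o = 0.761: τ_max = 16T/(π d_o³ (1−k⁴)), so d_o = [16T/(π τ_allow (1−k⁴))]^(1/3) = [16·356.7/(π·8.28×10^7·0.6646)]^(1/3) = 0.03208 m.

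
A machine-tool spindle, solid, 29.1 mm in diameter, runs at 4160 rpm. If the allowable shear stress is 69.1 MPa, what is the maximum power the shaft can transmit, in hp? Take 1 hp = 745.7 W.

195 hp

J = πd⁴/32 = π(0.0291)⁴/32 = 7.040×10^-8 m⁴.
T_max = τ_allow·J/r = 6.91×10^7 × 7.040×10^-8 / 0.0146 = 334.3 N·m.
ω = 2π·4160/60 = 435.6 rad/s, so P_max = T_max·ω = 1.456×10^5 W.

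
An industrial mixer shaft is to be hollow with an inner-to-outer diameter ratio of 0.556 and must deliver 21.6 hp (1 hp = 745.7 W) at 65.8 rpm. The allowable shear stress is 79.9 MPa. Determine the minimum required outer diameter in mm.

ω = 2π·65.8/60 = 6.891 rad/s, so T = P/ω = 21.6×745.7 / 6.891 = 2338 N·m.
For a hollow shaft with d_i/d_o = 0.556: τ_max = 16T/(π d_o³ (1−k⁴)), so d_o = [16T/(π τ_allow (1−k⁴))]^(1/3) = [16·2338/(π·7.99×10^7·0.9044)]^(1/3) = 0.05482 m.

54.8 mm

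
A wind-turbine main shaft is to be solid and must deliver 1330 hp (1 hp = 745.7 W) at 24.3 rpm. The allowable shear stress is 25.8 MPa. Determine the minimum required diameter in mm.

425 mm

ω = 2π·24.3/60 = 2.545 rad/s, so T = P/ω = 1330×745.7 / 2.545 = 389700 N·m.
For a solid shaft τ_max = 16T/(πd³), so d = (16T/(π τ_allow))^(1/3) = (16·389700/(π·2.58×10^7))^(1/3) = 0.4253 m.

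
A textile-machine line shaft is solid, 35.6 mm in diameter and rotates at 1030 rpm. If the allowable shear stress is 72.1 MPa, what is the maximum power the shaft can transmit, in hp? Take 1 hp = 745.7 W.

J = πd⁴/32 = π(0.0356)⁴/32 = 1.577×10^-7 m⁴.
T_max = τ_allow·J/r = 7.21×10^7 × 1.577×10^-7 / 0.0178 = 638.7 N·m.
ω = 2π·1030/60 = 107.9 rad/s, so P_max = T_max·ω = 6.889×10^4 W.

92.4 hp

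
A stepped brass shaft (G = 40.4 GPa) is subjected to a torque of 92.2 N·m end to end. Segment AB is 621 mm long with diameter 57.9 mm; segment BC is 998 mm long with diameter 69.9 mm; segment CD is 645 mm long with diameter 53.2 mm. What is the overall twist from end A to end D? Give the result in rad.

J_AB = π(0.0579)⁴/32 = 1.10×10^-6 m⁴; J_BC = π(0.0699)⁴/32 = 2.34×10^-6 m⁴; J_CD = π(0.0532)⁴/32 = 7.86×10^-7 m⁴.
θ = (T/G)·Σ L_i/J_i = (92.20/40.4×10⁹)·(0.621/1.10×10^-6 + 0.998/2.34×10^-6 + 0.645/7.86×10^-7) = 4.128×10^-3 rad.

0.00413 rad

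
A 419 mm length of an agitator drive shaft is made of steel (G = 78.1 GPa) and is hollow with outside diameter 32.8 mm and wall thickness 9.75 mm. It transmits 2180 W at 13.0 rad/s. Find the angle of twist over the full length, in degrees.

ω = 13.0 rad/s, so T = P/ω = 2180 / 13.00 = 167.7 N·m.
J = π(d_o⁴ − d_i⁴)/32 = π(0.0328⁴ − 0.0133⁴)/32 = 1.106×10^-7 m⁴.
θ = T·L/(G·J) = 167.7 × 0.419 / (78.1×10⁹ × 1.106×10^-7) = 8.137×10^-3 rad.

0.466°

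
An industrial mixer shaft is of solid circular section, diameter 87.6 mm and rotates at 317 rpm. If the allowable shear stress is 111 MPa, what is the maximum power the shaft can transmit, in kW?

486 kW

J = πd⁴/32 = π(0.0876)⁴/32 = 5.781×10^-6 m⁴.
T_max = τ_allow·J/r = 1.11×10^8 × 5.781×10^-6 / 0.0438 = 14650 N·m.
ω = 2π·317/60 = 33.20 rad/s, so P_max = T_max·ω = 4.864×10^5 W.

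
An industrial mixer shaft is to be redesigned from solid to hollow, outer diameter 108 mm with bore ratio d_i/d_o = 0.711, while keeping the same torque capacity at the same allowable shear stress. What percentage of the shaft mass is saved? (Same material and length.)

Equal τ_max and T ⇒ the solid shaft needs d_s³ = d_o³(1−k⁴), so d_s = 108·(1−0.711⁴)^(1/3) = 97.88 mm.
Area ratio A_h/A_s = d_o²(1−k²)/d_s² = (1−k²)/(1−k⁴)^(2/3) = 0.6020.
Mass saving = 1 − 0.6020 = 39.8 %.

39.8 %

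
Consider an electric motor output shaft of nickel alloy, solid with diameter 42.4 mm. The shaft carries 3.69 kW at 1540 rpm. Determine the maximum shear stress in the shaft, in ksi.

0.222 ksi

ω = 2π·1540/60 = 161.3 rad/s, so T = P/ω = 3.69×10³ / 161.3 = 22.88 N·m.
J = πd⁴/32 = π(0.0424)⁴/32 = 3.173×10^-7 m⁴.
τ_max = T·r/J = 22.88 × 0.0212 / 3.173×10^-7 = 1.529×10^6 Pa.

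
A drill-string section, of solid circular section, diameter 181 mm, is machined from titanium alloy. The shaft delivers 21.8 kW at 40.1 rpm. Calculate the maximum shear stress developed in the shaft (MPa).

4.46 MPa

ω = 2π·40.1/60 = 4.199 rad/s, so T = P/ω = 21.8×10³ / 4.199 = 5191 N·m.
J = πd⁴/32 = π(0.181)⁴/32 = 1.054×10^-4 m⁴.
τ_max = T·r/J = 5191 × 0.0905 / 1.054×10^-4 = 4.459×10^6 Pa.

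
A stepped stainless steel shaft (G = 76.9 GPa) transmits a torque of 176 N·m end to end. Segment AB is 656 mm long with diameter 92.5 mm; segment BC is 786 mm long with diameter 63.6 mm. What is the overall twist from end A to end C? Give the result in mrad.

J_AB = π(0.0925)⁴/32 = 7.19×10^-6 m⁴; J_BC = π(0.0636)⁴/32 = 1.61×10^-6 m⁴.
θ = (T/G)·Σ L_i/J_i = (176.0/76.9×10⁹)·(0.656/7.19×10^-6 + 0.786/1.61×10^-6) = 1.329×10^-3 rad.

1.33 mrad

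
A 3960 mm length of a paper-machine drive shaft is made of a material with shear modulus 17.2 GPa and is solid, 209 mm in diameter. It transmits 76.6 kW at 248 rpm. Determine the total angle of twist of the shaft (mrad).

ω = 2π·248/60 = 25.97 rad/s, so T = P/ω = 76.6×10³ / 25.97 = 2950 N·m.
J = πd⁴/32 = π(0.209)⁴/32 = 1.873×10^-4 m⁴.
θ = T·L/(G·J) = 2950 × 3.96 / (17.2×10⁹ × 1.873×10^-4) = 3.625×10^-3 rad.

3.63 mrad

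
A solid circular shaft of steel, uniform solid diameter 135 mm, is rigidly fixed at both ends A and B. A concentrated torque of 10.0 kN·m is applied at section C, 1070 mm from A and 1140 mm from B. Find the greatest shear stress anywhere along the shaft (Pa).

1.07e7 Pa

With uniform GJ and both ends fixed, compatibility θ_AC = θ_CB gives T_A·a = T_B·b, together with T_A + T_B = T₀.
T_A = T₀·b/(a+b) = 10000·1140/2210 = 5158 N·m; T_B = 4842 N·m.
τ in each portion: τ_AC = 1.07×10^7 Pa, τ_CB = 1.00×10^7 Pa; maximum is in AC.
τ_max = T_AC·r/J = 5158·0.0675/3.26×10^-5 = 1.068×10^7 Pa.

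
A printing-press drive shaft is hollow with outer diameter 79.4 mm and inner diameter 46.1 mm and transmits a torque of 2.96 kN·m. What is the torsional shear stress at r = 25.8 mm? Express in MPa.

22.1 MPa

J = π(d_o⁴ − d_i⁴)/32 = π(0.0794⁴ − 0.0461⁴)/32 = 3.459×10^-6 m⁴.
Shear stress varies linearly with radius: τ = T·r/J = 2960 × 0.0258 / 3.459×10^-6 = 2.208×10^7 Pa.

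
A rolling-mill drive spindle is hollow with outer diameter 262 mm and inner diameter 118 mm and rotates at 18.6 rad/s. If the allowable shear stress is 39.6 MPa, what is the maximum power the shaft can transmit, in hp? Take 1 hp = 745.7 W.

J = π(d_o⁴ − d_i⁴)/32 = π(0.262⁴ − 0.118⁴)/32 = 4.436×10^-4 m⁴.
T_max = τ_allow·J/r = 3.96×10^7 × 4.436×10^-4 / 0.131 = 134100 N·m.
ω = 18.6 rad/s, so P_max = T_max·ω = 2.494×10^6 W.

3340 hp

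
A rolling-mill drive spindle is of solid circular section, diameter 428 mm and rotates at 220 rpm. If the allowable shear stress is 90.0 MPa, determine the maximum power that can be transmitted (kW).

31900 kW

J = πd⁴/32 = π(0.428)⁴/32 = 3.294×10^-3 m⁴.
T_max = τ_allow·J/r = 9.00×10^7 × 3.294×10^-3 / 0.214 = 1.385e6 N·m.
ω = 2π·220/60 = 23.04 rad/s, so P_max = T_max·ω = 3.192×10^7 W.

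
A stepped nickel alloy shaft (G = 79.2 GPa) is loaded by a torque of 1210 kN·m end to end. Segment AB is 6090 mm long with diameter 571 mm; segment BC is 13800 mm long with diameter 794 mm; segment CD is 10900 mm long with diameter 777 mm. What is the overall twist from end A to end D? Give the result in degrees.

J_AB = π(0.571)⁴/32 = 0.0104 m⁴; J_BC = π(0.794)⁴/32 = 0.0390 m⁴; J_CD = π(0.777)⁴/32 = 0.0358 m⁴.
θ = (T/G)·Σ L_i/J_i = (1.210e6/79.2×10⁹)·(6.09/0.0104 + 13.8/0.0390 + 10.9/0.0358) = 0.01897 rad.

1.09°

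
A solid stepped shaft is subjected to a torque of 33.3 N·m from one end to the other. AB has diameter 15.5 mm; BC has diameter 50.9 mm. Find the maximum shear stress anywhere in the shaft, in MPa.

Under the same torque, τ_max = 16T/(πd³) is largest where d is smallest — segment AB (d = 15.5 mm).
τ_max = 16·33.30/(π·(0.0155)³) = 4.554×10^7 Pa.

45.5 MPa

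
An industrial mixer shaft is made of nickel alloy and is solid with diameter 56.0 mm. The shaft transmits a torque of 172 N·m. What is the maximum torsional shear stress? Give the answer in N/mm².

4.99 N/mm²

J = πd⁴/32 = π(0.0560)⁴/32 = 9.655×10^-7 m⁴.
τ_max = T·r/J = 172.0 × 0.0280 / 9.655×10^-7 = 4.988×10^6 Pa.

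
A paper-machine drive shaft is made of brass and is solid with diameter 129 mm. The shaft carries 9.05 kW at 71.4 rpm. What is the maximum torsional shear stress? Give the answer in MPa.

2.87 MPa

ω = 2π·71.4/60 = 7.477 rad/s, so T = P/ω = 9.05×10³ / 7.477 = 1210 N·m.
J = πd⁴/32 = π(0.129)⁴/32 = 2.719×10^-5 m⁴.
τ_max = T·r/J = 1210 × 0.0645 / 2.719×10^-5 = 2.872×10^6 Pa.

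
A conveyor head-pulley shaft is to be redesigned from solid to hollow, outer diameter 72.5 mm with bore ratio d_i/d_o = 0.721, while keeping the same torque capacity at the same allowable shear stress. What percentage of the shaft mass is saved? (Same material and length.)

Equal τ_max and T ⇒ the solid shaft needs d_s³ = d_o³(1−k⁴), so d_s = 72.5·(1−0.721⁴)^(1/3) = 65.27 mm.
Area ratio A_h/A_s = d_o²(1−k²)/d_s² = (1−k²)/(1−k⁴)^(2/3) = 0.5924.
Mass saving = 1 − 0.5924 = 40.8 %.

40.8 %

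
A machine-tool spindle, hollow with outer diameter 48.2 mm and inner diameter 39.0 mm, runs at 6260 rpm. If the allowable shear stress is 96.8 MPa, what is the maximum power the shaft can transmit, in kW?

J = π(d_o⁴ − d_i⁴)/32 = π(0.0482⁴ − 0.0390⁴)/32 = 3.028×10^-7 m⁴.
T_max = τ_allow·J/r = 9.68×10^7 × 3.028×10^-7 / 0.0241 = 1216 N·m.
ω = 2π·6260/60 = 655.5 rad/s, so P_max = T_max·ω = 7.972×10^5 W.

797 kW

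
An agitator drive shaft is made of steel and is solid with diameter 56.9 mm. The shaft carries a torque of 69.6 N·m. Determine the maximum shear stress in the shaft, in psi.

279 psi

J = πd⁴/32 = π(0.0569)⁴/32 = 1.029×10^-6 m⁴.
τ_max = T·r/J = 69.60 × 0.0284 / 1.029×10^-6 = 1.924×10^6 Pa.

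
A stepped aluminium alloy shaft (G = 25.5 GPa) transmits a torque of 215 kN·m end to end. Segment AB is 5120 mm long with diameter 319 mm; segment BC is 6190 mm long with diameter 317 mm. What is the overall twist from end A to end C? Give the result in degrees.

J_AB = π(0.319)⁴/32 = 1.02×10^-3 m⁴; J_BC = π(0.317)⁴/32 = 9.91×10^-4 m⁴.
θ = (T/G)·Σ L_i/J_i = (215000/25.5×10⁹)·(5.12/1.02×10^-3 + 6.19/9.91×10^-4) = 0.09511 rad.

5.45°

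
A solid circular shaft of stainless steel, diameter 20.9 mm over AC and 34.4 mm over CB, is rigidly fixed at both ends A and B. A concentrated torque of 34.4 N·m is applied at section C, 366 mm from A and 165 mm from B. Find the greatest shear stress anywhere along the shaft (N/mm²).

4.05 N/mm²

Compatibility: T_A·a/J_AC = T_B·b/J_CB with T_A + T_B = T₀.
J_AC = 1.87×10^-8 m⁴, J_CB = 1.37×10^-7 m⁴, so T_A = T₀·(J_AC/a)/((J_AC/a)+(J_CB/b)) = 1.991 N·m, T_B = 32.41 N·m.
τ in each portion: τ_AC = 1.11×10^6 Pa, τ_CB = 4.05×10^6 Pa; maximum is in CB.
τ_max = T_CB·r/J = 32.41·0.0172/1.37×10^-7 = 4.055×10^6 Pa.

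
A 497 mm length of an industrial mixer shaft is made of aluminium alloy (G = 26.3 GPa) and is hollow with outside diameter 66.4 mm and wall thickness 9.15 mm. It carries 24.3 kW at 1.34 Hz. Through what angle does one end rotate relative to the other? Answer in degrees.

2.26°

ω = 2π·1.34 = 8.419 rad/s, so T = P/ω = 24.3×10³ / 8.419 = 2886 N·m.
J = π(d_o⁴ − d_i⁴)/32 = π(0.0664⁴ − 0.0481⁴)/32 = 1.383×10^-6 m⁴.
θ = T·L/(G·J) = 2886 × 0.497 / (26.3×10⁹ × 1.383×10^-6) = 0.03944 rad.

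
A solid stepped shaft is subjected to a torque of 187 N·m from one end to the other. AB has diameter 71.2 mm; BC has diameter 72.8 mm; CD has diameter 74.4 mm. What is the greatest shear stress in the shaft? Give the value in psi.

Under the same torque, τ_max = 16T/(πd³) is largest where d is smallest — segment AB (d = 71.2 mm).
τ_max = 16·187.0/(π·(0.0712)³) = 2.639×10^6 Pa.

383 psi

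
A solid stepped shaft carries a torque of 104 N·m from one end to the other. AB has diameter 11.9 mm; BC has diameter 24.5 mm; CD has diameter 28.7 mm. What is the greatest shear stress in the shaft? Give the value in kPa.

314000 kPa

Under the same torque, τ_max = 16T/(πd³) is largest where d is smallest — segment AB (d = 11.9 mm).
τ_max = 16·104.0/(π·(0.0119)³) = 3.143×10^8 Pa.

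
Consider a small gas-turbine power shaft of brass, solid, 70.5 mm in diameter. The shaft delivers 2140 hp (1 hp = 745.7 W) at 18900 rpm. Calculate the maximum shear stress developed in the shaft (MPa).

11.7 MPa

ω = 2π·18900/60 = 1979 rad/s, so T = P/ω = 2140×745.7 / 1979 = 806.3 N·m.
J = πd⁴/32 = π(0.0705)⁴/32 = 2.425×10^-6 m⁴.
τ_max = T·r/J = 806.3 × 0.0352 / 2.425×10^-6 = 1.172×10^7 Pa.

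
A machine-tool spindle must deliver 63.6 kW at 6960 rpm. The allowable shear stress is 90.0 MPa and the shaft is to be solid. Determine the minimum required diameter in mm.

17.0 mm

ω = 2π·6960/60 = 728.8 rad/s, so T = P/ω = 63.6×10³ / 728.8 = 87.26 N·m.
For a solid shaft τ_max = 16T/(πd³), so d = (16T/(π τ_allow))^(1/3) = (16·87.26/(π·9.00×10^7))^(1/3) = 0.01703 m.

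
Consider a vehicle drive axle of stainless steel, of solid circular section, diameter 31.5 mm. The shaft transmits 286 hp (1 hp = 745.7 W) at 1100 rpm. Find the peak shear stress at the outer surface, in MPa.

ω = 2π·1100/60 = 115.2 rad/s, so T = P/ω = 286×745.7 / 115.2 = 1851 N·m.
J = πd⁴/32 = π(0.0315)⁴/32 = 9.666×10^-8 m⁴.
τ_max = T·r/J = 1851 × 0.0158 / 9.666×10^-8 = 3.017×10^8 Pa.

302 MPa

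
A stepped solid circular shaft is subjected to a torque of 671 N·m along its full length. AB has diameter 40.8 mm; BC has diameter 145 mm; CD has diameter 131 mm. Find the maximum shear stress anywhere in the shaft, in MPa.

Under the same torque, τ_max = 16T/(πd³) is largest where d is smallest — segment AB (d = 40.8 mm).
τ_max = 16·671.0/(π·(0.0408)³) = 5.032×10^7 Pa.

50.3 MPa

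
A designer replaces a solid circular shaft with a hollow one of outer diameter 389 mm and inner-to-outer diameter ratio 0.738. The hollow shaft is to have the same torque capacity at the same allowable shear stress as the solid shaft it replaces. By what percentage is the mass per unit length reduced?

42.4 %

Equal τ_max and T ⇒ the solid shaft needs d_s³ = d_o³(1−k⁴), so d_s = 389·(1−0.738⁴)^(1/3) = 345.9 mm.
Area ratio A_h/A_s = d_o²(1−k²)/d_s² = (1−k²)/(1−k⁴)^(2/3) = 0.5757.
Mass saving = 1 − 0.5757 = 42.4 %.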